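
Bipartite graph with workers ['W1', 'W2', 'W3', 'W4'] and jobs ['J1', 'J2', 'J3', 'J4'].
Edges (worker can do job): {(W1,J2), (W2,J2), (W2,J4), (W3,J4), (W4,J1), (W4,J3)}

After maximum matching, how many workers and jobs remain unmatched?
Unmatched: 1 workers, 1 jobs

Maximum matching size: 3
Workers: 4 total, 3 matched, 1 unmatched
Jobs: 4 total, 3 matched, 1 unmatched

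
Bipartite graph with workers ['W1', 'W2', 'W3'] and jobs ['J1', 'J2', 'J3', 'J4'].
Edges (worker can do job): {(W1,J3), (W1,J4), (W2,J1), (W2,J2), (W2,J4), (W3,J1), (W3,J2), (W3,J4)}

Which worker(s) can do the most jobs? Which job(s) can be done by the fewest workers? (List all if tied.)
Most versatile: W2, W3 (3 jobs); Least covered: J3 (1 workers)

Worker degrees (jobs they can do): W1:2, W2:3, W3:3
Job degrees (workers who can do it): J1:2, J2:2, J3:1, J4:3

Maximum worker degree is 3, achieved by: W2, W3
Minimum job degree is 1, achieved by: J3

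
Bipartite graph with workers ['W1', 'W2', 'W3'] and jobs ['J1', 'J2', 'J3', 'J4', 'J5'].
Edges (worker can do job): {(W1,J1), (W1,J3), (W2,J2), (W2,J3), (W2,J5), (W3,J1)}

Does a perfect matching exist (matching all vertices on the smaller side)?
Yes, perfect matching exists (size 3)

Perfect matching: {(W1,J3), (W2,J2), (W3,J1)}
All 3 vertices on the smaller side are matched.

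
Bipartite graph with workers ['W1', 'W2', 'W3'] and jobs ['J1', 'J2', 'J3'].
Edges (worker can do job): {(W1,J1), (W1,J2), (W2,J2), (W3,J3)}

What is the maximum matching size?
Maximum matching size = 3

Maximum matching: {(W1,J1), (W2,J2), (W3,J3)}
Size: 3

This assigns 3 workers to 3 distinct jobs.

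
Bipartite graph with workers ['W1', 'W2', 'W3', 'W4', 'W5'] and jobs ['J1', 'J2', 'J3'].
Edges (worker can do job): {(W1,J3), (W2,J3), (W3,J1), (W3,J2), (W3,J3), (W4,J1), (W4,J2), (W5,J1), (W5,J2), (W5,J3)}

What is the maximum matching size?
Maximum matching size = 3

Maximum matching: {(W3,J2), (W4,J1), (W5,J3)}
Size: 3

This assigns 3 workers to 3 distinct jobs.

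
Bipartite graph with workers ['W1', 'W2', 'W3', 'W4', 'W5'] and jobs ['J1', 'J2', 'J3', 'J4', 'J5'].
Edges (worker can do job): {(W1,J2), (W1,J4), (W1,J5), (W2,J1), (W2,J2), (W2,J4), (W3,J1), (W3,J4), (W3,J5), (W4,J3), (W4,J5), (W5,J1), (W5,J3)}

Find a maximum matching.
Matching: {(W1,J4), (W2,J2), (W3,J5), (W4,J3), (W5,J1)}

Maximum matching (size 5):
  W1 → J4
  W2 → J2
  W3 → J5
  W4 → J3
  W5 → J1

Each worker is assigned to at most one job, and each job to at most one worker.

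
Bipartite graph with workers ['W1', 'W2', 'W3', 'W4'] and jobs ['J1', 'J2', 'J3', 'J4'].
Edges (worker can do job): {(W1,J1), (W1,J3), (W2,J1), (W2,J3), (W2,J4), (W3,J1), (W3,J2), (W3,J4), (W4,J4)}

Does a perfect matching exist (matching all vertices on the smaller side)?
Yes, perfect matching exists (size 4)

Perfect matching: {(W1,J1), (W2,J3), (W3,J2), (W4,J4)}
All 4 vertices on the smaller side are matched.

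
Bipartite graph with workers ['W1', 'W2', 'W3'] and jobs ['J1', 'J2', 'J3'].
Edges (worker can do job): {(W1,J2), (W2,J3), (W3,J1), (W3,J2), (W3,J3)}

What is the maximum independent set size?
Maximum independent set = 3

By König's theorem:
- Min vertex cover = Max matching = 3
- Max independent set = Total vertices - Min vertex cover
- Max independent set = 6 - 3 = 3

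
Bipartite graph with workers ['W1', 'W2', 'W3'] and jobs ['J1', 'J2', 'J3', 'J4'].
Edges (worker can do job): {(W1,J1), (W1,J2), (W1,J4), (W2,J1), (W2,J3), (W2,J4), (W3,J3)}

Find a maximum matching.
Matching: {(W1,J1), (W2,J4), (W3,J3)}

Maximum matching (size 3):
  W1 → J1
  W2 → J4
  W3 → J3

Each worker is assigned to at most one job, and each job to at most one worker.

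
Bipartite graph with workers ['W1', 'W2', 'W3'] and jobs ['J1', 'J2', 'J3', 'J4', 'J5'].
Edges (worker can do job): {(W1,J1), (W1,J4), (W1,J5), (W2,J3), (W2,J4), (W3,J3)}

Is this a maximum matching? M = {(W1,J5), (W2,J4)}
No, size 2 is not maximum

Proposed matching has size 2.
Maximum matching size for this graph: 3.

This is NOT maximum - can be improved to size 3.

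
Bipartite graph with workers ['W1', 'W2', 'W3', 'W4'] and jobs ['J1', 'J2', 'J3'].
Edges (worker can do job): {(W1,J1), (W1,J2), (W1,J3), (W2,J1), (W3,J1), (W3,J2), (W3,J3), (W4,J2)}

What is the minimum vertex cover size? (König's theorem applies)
Minimum vertex cover size = 3

By König's theorem: in bipartite graphs,
min vertex cover = max matching = 3

Maximum matching has size 3, so minimum vertex cover also has size 3.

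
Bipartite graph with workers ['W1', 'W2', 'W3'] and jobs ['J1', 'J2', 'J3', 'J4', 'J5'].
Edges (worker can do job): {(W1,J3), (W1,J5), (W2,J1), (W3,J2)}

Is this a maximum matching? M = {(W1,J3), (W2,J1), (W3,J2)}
Yes, size 3 is maximum

Proposed matching has size 3.
Maximum matching size for this graph: 3.

This is a maximum matching.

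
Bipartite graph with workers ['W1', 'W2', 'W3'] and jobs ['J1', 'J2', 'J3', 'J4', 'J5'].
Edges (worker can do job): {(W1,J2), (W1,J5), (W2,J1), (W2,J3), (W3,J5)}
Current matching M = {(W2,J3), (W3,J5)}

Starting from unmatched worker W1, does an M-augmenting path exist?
Yes: W1 → J2

An M-augmenting path alternates non-matching / matching edges, starting and ending at unmatched vertices.
Path: W1 → J2
(J2 is unmatched in M, so the path is augmenting.)
Flipping edges along this path would increase |M| from 2 to 3.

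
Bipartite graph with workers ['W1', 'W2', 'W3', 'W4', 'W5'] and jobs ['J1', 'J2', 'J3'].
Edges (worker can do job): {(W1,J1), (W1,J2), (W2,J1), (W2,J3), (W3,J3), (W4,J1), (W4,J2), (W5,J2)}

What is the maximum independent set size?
Maximum independent set = 5

By König's theorem:
- Min vertex cover = Max matching = 3
- Max independent set = Total vertices - Min vertex cover
- Max independent set = 8 - 3 = 5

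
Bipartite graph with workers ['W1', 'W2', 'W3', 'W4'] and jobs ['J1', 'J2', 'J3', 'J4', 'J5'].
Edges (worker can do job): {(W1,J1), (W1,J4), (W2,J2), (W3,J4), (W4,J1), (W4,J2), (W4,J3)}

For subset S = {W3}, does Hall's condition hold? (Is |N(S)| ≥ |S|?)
Yes: |N(S)| = 1, |S| = 1

Subset S = {W3}
Neighbors N(S) = {J4}

|N(S)| = 1, |S| = 1
Hall's condition: |N(S)| ≥ |S| is satisfied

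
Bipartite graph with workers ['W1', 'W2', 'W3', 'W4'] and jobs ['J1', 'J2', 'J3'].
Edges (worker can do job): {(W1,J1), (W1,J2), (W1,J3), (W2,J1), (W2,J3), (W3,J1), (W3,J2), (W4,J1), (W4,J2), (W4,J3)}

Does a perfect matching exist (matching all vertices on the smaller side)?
Yes, perfect matching exists (size 3)

Perfect matching: {(W1,J3), (W3,J2), (W4,J1)}
All 3 vertices on the smaller side are matched.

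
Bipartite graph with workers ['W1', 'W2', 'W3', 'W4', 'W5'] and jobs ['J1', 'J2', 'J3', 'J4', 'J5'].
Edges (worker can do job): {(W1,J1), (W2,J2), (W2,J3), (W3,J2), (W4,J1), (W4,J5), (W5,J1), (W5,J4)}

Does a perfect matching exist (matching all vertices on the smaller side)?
Yes, perfect matching exists (size 5)

Perfect matching: {(W1,J1), (W2,J3), (W3,J2), (W4,J5), (W5,J4)}
All 5 vertices on the smaller side are matched.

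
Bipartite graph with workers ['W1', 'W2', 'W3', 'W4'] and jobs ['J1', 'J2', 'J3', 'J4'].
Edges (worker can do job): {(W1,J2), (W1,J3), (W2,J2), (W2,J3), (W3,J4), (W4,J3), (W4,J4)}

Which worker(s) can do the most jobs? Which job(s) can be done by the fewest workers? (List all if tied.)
Most versatile: W1, W2, W4 (2 jobs); Least covered: J1 (0 workers)

Worker degrees (jobs they can do): W1:2, W2:2, W3:1, W4:2
Job degrees (workers who can do it): J1:0, J2:2, J3:3, J4:2

Maximum worker degree is 2, achieved by: W1, W2, W4
Minimum job degree is 0, achieved by: J1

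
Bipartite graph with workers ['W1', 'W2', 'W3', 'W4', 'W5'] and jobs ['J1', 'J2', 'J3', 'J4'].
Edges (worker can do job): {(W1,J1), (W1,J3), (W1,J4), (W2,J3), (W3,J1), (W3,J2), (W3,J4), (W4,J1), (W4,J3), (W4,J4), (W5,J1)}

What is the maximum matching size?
Maximum matching size = 4

Maximum matching: {(W1,J4), (W3,J2), (W4,J3), (W5,J1)}
Size: 4

This assigns 4 workers to 4 distinct jobs.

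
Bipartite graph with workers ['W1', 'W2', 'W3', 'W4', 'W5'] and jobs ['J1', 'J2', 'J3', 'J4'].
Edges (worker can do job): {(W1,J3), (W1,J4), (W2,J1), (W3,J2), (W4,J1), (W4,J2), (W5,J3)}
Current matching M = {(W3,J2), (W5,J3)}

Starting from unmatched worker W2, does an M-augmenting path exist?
Yes: W2 → J1

An M-augmenting path alternates non-matching / matching edges, starting and ending at unmatched vertices.
Path: W2 → J1
(J1 is unmatched in M, so the path is augmenting.)
Flipping edges along this path would increase |M| from 2 to 3.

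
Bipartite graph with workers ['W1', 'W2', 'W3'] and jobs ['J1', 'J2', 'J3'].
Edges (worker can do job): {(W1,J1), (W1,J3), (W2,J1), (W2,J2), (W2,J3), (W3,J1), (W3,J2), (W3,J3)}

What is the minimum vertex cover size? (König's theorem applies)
Minimum vertex cover size = 3

By König's theorem: in bipartite graphs,
min vertex cover = max matching = 3

Maximum matching has size 3, so minimum vertex cover also has size 3.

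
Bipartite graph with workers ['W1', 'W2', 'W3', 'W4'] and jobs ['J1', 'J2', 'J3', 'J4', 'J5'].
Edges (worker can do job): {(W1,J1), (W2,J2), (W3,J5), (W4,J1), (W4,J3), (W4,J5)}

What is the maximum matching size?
Maximum matching size = 4

Maximum matching: {(W1,J1), (W2,J2), (W3,J5), (W4,J3)}
Size: 4

This assigns 4 workers to 4 distinct jobs.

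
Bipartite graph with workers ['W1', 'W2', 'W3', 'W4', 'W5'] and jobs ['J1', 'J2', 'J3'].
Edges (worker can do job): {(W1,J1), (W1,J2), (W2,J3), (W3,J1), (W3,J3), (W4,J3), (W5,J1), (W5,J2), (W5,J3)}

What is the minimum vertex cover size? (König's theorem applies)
Minimum vertex cover size = 3

By König's theorem: in bipartite graphs,
min vertex cover = max matching = 3

Maximum matching has size 3, so minimum vertex cover also has size 3.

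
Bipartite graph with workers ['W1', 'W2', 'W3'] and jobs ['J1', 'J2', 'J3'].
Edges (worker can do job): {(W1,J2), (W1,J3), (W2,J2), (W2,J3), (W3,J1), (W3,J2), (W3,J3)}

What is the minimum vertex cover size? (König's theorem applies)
Minimum vertex cover size = 3

By König's theorem: in bipartite graphs,
min vertex cover = max matching = 3

Maximum matching has size 3, so minimum vertex cover also has size 3.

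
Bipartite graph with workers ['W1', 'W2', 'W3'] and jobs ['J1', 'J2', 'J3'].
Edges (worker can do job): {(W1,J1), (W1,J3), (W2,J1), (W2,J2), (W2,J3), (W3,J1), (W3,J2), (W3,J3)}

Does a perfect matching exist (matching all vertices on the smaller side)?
Yes, perfect matching exists (size 3)

Perfect matching: {(W1,J1), (W2,J2), (W3,J3)}
All 3 vertices on the smaller side are matched.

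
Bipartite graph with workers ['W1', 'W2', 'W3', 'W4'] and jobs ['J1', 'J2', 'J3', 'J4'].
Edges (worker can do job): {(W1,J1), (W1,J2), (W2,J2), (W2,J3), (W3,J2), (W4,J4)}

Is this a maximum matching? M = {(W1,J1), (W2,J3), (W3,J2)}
No, size 3 is not maximum

Proposed matching has size 3.
Maximum matching size for this graph: 4.

This is NOT maximum - can be improved to size 4.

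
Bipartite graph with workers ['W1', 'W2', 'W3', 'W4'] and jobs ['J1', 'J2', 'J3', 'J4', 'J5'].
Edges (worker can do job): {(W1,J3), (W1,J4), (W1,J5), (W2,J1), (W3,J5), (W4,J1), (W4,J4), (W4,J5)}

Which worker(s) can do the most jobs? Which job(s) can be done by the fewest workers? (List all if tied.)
Most versatile: W1, W4 (3 jobs); Least covered: J2 (0 workers)

Worker degrees (jobs they can do): W1:3, W2:1, W3:1, W4:3
Job degrees (workers who can do it): J1:2, J2:0, J3:1, J4:2, J5:3

Maximum worker degree is 3, achieved by: W1, W4
Minimum job degree is 0, achieved by: J2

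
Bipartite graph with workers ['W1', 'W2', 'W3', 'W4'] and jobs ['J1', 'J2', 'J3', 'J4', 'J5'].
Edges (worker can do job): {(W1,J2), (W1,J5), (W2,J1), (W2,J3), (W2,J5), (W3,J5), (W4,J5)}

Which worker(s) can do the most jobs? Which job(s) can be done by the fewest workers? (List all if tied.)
Most versatile: W2 (3 jobs); Least covered: J4 (0 workers)

Worker degrees (jobs they can do): W1:2, W2:3, W3:1, W4:1
Job degrees (workers who can do it): J1:1, J2:1, J3:1, J4:0, J5:4

Maximum worker degree is 3, achieved by: W2
Minimum job degree is 0, achieved by: J4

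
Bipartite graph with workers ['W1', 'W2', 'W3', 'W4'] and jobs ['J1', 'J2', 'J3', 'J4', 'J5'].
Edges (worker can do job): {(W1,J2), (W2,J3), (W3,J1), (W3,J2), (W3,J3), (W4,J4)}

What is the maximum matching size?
Maximum matching size = 4

Maximum matching: {(W1,J2), (W2,J3), (W3,J1), (W4,J4)}
Size: 4

This assigns 4 workers to 4 distinct jobs.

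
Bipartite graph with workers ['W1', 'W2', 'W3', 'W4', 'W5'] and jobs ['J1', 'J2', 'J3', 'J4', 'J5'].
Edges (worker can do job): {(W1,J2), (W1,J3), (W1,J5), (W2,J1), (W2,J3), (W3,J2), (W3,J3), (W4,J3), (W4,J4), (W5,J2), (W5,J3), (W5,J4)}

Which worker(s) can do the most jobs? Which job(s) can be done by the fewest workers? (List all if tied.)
Most versatile: W1, W5 (3 jobs); Least covered: J1, J5 (1 workers)

Worker degrees (jobs they can do): W1:3, W2:2, W3:2, W4:2, W5:3
Job degrees (workers who can do it): J1:1, J2:3, J3:5, J4:2, J5:1

Maximum worker degree is 3, achieved by: W1, W5
Minimum job degree is 1, achieved by: J1, J5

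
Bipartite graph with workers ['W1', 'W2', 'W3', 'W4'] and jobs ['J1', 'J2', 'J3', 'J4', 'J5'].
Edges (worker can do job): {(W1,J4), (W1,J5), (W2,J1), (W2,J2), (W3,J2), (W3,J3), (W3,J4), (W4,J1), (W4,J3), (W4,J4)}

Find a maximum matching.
Matching: {(W1,J5), (W2,J1), (W3,J2), (W4,J4)}

Maximum matching (size 4):
  W1 → J5
  W2 → J1
  W3 → J2
  W4 → J4

Each worker is assigned to at most one job, and each job to at most one worker.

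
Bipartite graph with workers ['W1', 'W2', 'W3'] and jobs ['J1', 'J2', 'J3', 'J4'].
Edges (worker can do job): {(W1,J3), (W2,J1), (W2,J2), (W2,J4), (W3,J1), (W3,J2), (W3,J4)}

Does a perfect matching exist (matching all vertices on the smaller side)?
Yes, perfect matching exists (size 3)

Perfect matching: {(W1,J3), (W2,J4), (W3,J1)}
All 3 vertices on the smaller side are matched.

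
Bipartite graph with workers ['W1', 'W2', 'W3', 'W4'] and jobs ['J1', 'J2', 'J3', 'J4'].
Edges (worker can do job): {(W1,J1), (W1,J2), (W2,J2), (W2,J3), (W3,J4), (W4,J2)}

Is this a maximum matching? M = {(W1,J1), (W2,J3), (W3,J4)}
No, size 3 is not maximum

Proposed matching has size 3.
Maximum matching size for this graph: 4.

This is NOT maximum - can be improved to size 4.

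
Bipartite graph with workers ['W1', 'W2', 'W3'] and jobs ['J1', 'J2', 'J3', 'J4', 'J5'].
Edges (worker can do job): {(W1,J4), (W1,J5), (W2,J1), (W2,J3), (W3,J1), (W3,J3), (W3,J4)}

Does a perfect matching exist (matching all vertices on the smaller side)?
Yes, perfect matching exists (size 3)

Perfect matching: {(W1,J4), (W2,J1), (W3,J3)}
All 3 vertices on the smaller side are matched.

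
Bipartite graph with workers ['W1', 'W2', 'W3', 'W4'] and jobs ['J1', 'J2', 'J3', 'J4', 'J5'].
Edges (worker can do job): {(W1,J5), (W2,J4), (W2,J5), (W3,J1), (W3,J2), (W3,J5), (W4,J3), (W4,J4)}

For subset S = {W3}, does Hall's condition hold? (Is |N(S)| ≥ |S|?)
Yes: |N(S)| = 3, |S| = 1

Subset S = {W3}
Neighbors N(S) = {J1, J2, J5}

|N(S)| = 3, |S| = 1
Hall's condition: |N(S)| ≥ |S| is satisfied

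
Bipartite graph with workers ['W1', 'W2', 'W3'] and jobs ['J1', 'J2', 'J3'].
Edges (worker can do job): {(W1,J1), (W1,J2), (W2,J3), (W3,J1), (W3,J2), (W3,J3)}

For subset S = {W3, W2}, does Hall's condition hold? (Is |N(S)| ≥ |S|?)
Yes: |N(S)| = 3, |S| = 2

Subset S = {W3, W2}
Neighbors N(S) = {J1, J2, J3}

|N(S)| = 3, |S| = 2
Hall's condition: |N(S)| ≥ |S| is satisfied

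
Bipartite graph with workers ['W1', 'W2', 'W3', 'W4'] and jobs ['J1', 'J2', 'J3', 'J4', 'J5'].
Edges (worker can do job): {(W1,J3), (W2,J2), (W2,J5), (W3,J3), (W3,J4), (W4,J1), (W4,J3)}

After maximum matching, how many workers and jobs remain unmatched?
Unmatched: 0 workers, 1 jobs

Maximum matching size: 4
Workers: 4 total, 4 matched, 0 unmatched
Jobs: 5 total, 4 matched, 1 unmatched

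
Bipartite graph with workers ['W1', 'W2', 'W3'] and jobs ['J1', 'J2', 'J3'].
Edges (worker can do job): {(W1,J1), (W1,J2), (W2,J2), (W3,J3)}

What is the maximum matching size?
Maximum matching size = 3

Maximum matching: {(W1,J1), (W2,J2), (W3,J3)}
Size: 3

This assigns 3 workers to 3 distinct jobs.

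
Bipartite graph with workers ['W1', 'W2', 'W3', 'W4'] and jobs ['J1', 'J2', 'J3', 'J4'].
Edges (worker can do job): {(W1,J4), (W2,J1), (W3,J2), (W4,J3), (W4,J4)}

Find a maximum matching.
Matching: {(W1,J4), (W2,J1), (W3,J2), (W4,J3)}

Maximum matching (size 4):
  W1 → J4
  W2 → J1
  W3 → J2
  W4 → J3

Each worker is assigned to at most one job, and each job to at most one worker.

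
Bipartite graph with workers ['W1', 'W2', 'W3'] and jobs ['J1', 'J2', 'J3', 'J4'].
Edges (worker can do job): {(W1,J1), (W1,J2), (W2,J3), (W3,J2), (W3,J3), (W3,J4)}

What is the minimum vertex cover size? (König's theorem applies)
Minimum vertex cover size = 3

By König's theorem: in bipartite graphs,
min vertex cover = max matching = 3

Maximum matching has size 3, so minimum vertex cover also has size 3.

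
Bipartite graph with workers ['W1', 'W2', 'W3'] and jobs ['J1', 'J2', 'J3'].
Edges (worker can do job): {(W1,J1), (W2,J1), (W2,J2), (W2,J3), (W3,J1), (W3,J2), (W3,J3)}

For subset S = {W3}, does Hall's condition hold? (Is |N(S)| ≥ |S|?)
Yes: |N(S)| = 3, |S| = 1

Subset S = {W3}
Neighbors N(S) = {J1, J2, J3}

|N(S)| = 3, |S| = 1
Hall's condition: |N(S)| ≥ |S| is satisfied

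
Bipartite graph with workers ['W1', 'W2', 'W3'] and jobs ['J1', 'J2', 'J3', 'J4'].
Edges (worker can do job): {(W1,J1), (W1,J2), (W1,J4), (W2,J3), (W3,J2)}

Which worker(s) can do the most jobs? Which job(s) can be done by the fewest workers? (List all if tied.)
Most versatile: W1 (3 jobs); Least covered: J1, J3, J4 (1 workers)

Worker degrees (jobs they can do): W1:3, W2:1, W3:1
Job degrees (workers who can do it): J1:1, J2:2, J3:1, J4:1

Maximum worker degree is 3, achieved by: W1
Minimum job degree is 1, achieved by: J1, J3, J4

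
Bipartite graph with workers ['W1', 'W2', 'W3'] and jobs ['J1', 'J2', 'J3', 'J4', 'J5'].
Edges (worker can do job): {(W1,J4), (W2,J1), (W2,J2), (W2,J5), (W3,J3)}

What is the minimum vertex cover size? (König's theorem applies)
Minimum vertex cover size = 3

By König's theorem: in bipartite graphs,
min vertex cover = max matching = 3

Maximum matching has size 3, so minimum vertex cover also has size 3.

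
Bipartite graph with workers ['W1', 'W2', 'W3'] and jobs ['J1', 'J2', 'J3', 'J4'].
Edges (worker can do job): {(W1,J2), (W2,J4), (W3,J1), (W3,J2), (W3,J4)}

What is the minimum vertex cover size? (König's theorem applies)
Minimum vertex cover size = 3

By König's theorem: in bipartite graphs,
min vertex cover = max matching = 3

Maximum matching has size 3, so minimum vertex cover also has size 3.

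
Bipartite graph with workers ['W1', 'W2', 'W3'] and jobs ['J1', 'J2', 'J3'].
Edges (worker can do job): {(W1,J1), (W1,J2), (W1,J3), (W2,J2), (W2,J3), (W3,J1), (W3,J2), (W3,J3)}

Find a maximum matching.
Matching: {(W1,J3), (W2,J2), (W3,J1)}

Maximum matching (size 3):
  W1 → J3
  W2 → J2
  W3 → J1

Each worker is assigned to at most one job, and each job to at most one worker.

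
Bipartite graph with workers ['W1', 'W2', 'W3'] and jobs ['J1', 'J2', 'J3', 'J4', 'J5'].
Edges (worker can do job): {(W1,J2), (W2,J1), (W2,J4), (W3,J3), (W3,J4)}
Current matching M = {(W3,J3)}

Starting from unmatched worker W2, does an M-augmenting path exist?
Yes: W2 → J4

An M-augmenting path alternates non-matching / matching edges, starting and ending at unmatched vertices.
Path: W2 → J4
(J4 is unmatched in M, so the path is augmenting.)
Flipping edges along this path would increase |M| from 1 to 2.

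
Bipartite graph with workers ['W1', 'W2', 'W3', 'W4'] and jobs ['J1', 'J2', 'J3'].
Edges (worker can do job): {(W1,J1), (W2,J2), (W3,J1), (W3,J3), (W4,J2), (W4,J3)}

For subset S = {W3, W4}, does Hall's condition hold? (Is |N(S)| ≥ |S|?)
Yes: |N(S)| = 3, |S| = 2

Subset S = {W3, W4}
Neighbors N(S) = {J1, J2, J3}

|N(S)| = 3, |S| = 2
Hall's condition: |N(S)| ≥ |S| is satisfied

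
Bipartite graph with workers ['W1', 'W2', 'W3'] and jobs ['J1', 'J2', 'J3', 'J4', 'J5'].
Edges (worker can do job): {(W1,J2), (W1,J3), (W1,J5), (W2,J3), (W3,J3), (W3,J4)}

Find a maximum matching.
Matching: {(W1,J5), (W2,J3), (W3,J4)}

Maximum matching (size 3):
  W1 → J5
  W2 → J3
  W3 → J4

Each worker is assigned to at most one job, and each job to at most one worker.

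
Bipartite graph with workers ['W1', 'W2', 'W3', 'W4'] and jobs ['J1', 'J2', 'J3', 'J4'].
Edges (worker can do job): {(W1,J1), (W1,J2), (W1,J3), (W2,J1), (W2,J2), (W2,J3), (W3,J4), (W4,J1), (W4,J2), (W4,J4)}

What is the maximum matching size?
Maximum matching size = 4

Maximum matching: {(W1,J2), (W2,J3), (W3,J4), (W4,J1)}
Size: 4

This assigns 4 workers to 4 distinct jobs.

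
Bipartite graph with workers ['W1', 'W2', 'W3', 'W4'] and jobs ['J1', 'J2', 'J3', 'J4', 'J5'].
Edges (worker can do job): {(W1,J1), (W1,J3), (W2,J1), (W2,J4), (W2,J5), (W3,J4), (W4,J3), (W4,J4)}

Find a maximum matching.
Matching: {(W1,J1), (W2,J5), (W3,J4), (W4,J3)}

Maximum matching (size 4):
  W1 → J1
  W2 → J5
  W3 → J4
  W4 → J3

Each worker is assigned to at most one job, and each job to at most one worker.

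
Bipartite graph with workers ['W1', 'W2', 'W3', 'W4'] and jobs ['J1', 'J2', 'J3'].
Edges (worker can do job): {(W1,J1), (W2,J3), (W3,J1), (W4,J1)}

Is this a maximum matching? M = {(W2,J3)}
No, size 1 is not maximum

Proposed matching has size 1.
Maximum matching size for this graph: 2.

This is NOT maximum - can be improved to size 2.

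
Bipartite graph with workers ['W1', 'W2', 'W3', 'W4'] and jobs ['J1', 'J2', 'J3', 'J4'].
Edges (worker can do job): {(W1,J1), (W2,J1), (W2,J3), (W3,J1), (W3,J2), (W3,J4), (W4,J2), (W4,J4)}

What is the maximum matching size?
Maximum matching size = 4

Maximum matching: {(W1,J1), (W2,J3), (W3,J2), (W4,J4)}
Size: 4

This assigns 4 workers to 4 distinct jobs.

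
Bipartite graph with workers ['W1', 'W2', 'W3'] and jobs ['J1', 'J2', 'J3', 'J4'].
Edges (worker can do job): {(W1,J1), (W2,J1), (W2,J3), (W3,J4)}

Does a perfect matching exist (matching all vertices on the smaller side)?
Yes, perfect matching exists (size 3)

Perfect matching: {(W1,J1), (W2,J3), (W3,J4)}
All 3 vertices on the smaller side are matched.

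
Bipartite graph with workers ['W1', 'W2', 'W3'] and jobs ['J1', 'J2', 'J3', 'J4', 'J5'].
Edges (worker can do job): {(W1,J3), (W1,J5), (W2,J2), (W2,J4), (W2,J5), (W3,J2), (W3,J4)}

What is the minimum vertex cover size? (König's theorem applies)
Minimum vertex cover size = 3

By König's theorem: in bipartite graphs,
min vertex cover = max matching = 3

Maximum matching has size 3, so minimum vertex cover also has size 3.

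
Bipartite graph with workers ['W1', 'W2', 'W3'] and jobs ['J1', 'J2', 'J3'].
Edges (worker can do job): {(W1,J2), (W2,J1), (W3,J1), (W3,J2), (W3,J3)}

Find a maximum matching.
Matching: {(W1,J2), (W2,J1), (W3,J3)}

Maximum matching (size 3):
  W1 → J2
  W2 → J1
  W3 → J3

Each worker is assigned to at most one job, and each job to at most one worker.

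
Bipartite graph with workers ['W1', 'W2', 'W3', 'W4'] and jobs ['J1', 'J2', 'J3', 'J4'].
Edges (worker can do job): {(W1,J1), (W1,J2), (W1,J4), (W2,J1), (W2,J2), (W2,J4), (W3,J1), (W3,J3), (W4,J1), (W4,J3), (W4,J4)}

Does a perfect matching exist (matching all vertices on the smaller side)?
Yes, perfect matching exists (size 4)

Perfect matching: {(W1,J2), (W2,J4), (W3,J1), (W4,J3)}
All 4 vertices on the smaller side are matched.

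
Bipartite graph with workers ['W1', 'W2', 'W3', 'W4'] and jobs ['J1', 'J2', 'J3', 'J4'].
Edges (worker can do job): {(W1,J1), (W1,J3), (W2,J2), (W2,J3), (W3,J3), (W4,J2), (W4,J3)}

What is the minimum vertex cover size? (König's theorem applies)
Minimum vertex cover size = 3

By König's theorem: in bipartite graphs,
min vertex cover = max matching = 3

Maximum matching has size 3, so minimum vertex cover also has size 3.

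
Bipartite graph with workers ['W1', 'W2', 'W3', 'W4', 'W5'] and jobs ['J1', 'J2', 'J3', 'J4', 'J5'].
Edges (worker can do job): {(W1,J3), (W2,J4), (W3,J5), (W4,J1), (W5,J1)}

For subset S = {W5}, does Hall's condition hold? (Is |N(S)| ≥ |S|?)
Yes: |N(S)| = 1, |S| = 1

Subset S = {W5}
Neighbors N(S) = {J1}

|N(S)| = 1, |S| = 1
Hall's condition: |N(S)| ≥ |S| is satisfied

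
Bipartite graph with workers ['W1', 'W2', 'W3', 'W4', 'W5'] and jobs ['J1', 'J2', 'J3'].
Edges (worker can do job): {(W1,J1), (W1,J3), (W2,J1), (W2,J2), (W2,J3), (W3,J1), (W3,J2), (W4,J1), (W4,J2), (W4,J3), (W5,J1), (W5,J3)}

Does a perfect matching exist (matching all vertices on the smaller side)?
Yes, perfect matching exists (size 3)

Perfect matching: {(W3,J2), (W4,J1), (W5,J3)}
All 3 vertices on the smaller side are matched.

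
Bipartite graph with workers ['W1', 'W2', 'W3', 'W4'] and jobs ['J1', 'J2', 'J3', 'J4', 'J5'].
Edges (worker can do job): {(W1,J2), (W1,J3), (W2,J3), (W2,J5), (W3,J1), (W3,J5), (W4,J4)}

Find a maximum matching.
Matching: {(W1,J3), (W2,J5), (W3,J1), (W4,J4)}

Maximum matching (size 4):
  W1 → J3
  W2 → J5
  W3 → J1
  W4 → J4

Each worker is assigned to at most one job, and each job to at most one worker.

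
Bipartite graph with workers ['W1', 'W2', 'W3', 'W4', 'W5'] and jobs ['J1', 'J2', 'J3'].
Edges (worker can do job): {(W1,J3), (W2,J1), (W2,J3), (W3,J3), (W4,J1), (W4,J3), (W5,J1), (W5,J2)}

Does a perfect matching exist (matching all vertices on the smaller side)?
Yes, perfect matching exists (size 3)

Perfect matching: {(W3,J3), (W4,J1), (W5,J2)}
All 3 vertices on the smaller side are matched.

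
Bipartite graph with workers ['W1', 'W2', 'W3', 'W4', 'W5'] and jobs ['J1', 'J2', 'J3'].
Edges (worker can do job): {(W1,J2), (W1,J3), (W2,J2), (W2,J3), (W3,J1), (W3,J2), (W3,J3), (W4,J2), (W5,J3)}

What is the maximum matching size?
Maximum matching size = 3

Maximum matching: {(W3,J1), (W4,J2), (W5,J3)}
Size: 3

This assigns 3 workers to 3 distinct jobs.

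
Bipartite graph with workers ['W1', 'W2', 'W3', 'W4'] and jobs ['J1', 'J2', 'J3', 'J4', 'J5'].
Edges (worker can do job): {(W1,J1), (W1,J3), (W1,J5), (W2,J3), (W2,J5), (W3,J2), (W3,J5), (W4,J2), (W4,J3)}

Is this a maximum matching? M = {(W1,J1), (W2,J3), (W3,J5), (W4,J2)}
Yes, size 4 is maximum

Proposed matching has size 4.
Maximum matching size for this graph: 4.

This is a maximum matching.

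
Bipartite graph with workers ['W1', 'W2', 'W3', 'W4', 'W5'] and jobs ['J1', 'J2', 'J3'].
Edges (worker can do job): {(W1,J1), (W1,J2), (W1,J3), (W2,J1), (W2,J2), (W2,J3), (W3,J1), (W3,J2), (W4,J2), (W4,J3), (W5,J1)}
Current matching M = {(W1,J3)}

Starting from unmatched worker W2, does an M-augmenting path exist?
Yes: W2 → J2

An M-augmenting path alternates non-matching / matching edges, starting and ending at unmatched vertices.
Path: W2 → J2
(J2 is unmatched in M, so the path is augmenting.)
Flipping edges along this path would increase |M| from 1 to 2.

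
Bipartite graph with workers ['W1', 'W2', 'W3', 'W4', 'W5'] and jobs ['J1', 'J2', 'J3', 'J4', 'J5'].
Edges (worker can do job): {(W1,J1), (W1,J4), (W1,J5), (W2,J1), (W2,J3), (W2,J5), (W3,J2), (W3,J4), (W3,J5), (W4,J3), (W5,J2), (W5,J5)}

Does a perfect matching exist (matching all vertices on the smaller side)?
Yes, perfect matching exists (size 5)

Perfect matching: {(W1,J4), (W2,J1), (W3,J2), (W4,J3), (W5,J5)}
All 5 vertices on the smaller side are matched.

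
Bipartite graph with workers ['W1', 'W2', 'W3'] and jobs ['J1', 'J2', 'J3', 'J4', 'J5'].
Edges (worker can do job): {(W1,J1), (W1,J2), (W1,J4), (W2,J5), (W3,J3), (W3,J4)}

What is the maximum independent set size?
Maximum independent set = 5

By König's theorem:
- Min vertex cover = Max matching = 3
- Max independent set = Total vertices - Min vertex cover
- Max independent set = 8 - 3 = 5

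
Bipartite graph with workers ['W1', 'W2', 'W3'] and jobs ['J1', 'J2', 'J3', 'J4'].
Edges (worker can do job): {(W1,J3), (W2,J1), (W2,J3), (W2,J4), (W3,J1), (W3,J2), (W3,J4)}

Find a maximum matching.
Matching: {(W1,J3), (W2,J4), (W3,J2)}

Maximum matching (size 3):
  W1 → J3
  W2 → J4
  W3 → J2

Each worker is assigned to at most one job, and each job to at most one worker.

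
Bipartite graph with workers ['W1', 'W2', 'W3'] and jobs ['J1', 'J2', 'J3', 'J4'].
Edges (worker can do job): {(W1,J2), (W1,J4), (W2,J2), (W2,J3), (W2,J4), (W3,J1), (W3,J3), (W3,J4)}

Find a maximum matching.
Matching: {(W1,J2), (W2,J4), (W3,J1)}

Maximum matching (size 3):
  W1 → J2
  W2 → J4
  W3 → J1

Each worker is assigned to at most one job, and each job to at most one worker.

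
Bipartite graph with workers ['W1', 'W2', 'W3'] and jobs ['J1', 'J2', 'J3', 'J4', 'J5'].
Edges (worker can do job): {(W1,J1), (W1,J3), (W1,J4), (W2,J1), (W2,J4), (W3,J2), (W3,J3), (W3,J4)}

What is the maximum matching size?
Maximum matching size = 3

Maximum matching: {(W1,J3), (W2,J4), (W3,J2)}
Size: 3

This assigns 3 workers to 3 distinct jobs.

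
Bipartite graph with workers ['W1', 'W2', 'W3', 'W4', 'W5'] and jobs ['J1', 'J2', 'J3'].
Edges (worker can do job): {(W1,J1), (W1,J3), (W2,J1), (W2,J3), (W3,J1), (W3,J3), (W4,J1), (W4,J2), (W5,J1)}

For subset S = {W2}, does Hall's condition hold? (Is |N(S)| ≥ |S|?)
Yes: |N(S)| = 2, |S| = 1

Subset S = {W2}
Neighbors N(S) = {J1, J3}

|N(S)| = 2, |S| = 1
Hall's condition: |N(S)| ≥ |S| is satisfied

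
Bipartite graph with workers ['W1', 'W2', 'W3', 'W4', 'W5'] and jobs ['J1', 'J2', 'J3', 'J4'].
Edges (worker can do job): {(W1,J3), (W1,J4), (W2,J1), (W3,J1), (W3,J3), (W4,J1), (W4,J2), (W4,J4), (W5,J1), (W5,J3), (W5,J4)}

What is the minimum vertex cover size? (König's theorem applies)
Minimum vertex cover size = 4

By König's theorem: in bipartite graphs,
min vertex cover = max matching = 4

Maximum matching has size 4, so minimum vertex cover also has size 4.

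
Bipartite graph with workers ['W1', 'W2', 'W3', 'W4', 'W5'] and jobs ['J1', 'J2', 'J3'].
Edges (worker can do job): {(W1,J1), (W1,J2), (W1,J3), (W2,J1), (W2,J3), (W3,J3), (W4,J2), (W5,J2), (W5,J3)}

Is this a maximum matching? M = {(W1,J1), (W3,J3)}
No, size 2 is not maximum

Proposed matching has size 2.
Maximum matching size for this graph: 3.

This is NOT maximum - can be improved to size 3.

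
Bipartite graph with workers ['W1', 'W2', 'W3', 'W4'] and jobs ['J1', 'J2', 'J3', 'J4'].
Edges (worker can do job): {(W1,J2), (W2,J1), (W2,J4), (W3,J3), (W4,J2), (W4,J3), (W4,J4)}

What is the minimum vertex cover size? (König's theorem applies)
Minimum vertex cover size = 4

By König's theorem: in bipartite graphs,
min vertex cover = max matching = 4

Maximum matching has size 4, so minimum vertex cover also has size 4.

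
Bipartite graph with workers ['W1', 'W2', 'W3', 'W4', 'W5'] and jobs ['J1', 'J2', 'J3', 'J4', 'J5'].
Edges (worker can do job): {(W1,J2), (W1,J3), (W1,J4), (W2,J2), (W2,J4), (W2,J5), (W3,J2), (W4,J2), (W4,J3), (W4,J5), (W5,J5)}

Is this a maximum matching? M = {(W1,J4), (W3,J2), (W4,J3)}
No, size 3 is not maximum

Proposed matching has size 3.
Maximum matching size for this graph: 4.

This is NOT maximum - can be improved to size 4.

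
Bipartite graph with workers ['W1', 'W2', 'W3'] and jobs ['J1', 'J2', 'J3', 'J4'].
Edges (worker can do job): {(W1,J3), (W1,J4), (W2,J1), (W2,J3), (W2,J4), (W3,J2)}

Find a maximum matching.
Matching: {(W1,J4), (W2,J3), (W3,J2)}

Maximum matching (size 3):
  W1 → J4
  W2 → J3
  W3 → J2

Each worker is assigned to at most one job, and each job to at most one worker.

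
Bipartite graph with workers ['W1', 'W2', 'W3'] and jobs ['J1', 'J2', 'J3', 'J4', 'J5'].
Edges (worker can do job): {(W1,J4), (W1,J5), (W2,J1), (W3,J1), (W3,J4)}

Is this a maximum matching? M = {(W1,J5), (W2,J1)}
No, size 2 is not maximum

Proposed matching has size 2.
Maximum matching size for this graph: 3.

This is NOT maximum - can be improved to size 3.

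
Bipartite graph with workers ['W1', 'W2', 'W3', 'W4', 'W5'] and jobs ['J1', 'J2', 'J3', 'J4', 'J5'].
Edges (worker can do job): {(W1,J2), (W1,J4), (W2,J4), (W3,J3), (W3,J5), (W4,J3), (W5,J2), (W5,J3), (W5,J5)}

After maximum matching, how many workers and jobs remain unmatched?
Unmatched: 1 workers, 1 jobs

Maximum matching size: 4
Workers: 5 total, 4 matched, 1 unmatched
Jobs: 5 total, 4 matched, 1 unmatched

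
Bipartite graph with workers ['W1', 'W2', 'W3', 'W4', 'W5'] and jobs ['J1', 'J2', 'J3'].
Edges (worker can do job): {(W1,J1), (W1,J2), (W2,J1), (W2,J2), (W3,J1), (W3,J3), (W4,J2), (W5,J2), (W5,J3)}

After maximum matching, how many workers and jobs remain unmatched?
Unmatched: 2 workers, 0 jobs

Maximum matching size: 3
Workers: 5 total, 3 matched, 2 unmatched
Jobs: 3 total, 3 matched, 0 unmatched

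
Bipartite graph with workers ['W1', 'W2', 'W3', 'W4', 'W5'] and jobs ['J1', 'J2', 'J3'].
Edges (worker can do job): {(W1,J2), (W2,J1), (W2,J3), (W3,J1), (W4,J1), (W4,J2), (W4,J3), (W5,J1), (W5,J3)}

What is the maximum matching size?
Maximum matching size = 3

Maximum matching: {(W3,J1), (W4,J2), (W5,J3)}
Size: 3

This assigns 3 workers to 3 distinct jobs.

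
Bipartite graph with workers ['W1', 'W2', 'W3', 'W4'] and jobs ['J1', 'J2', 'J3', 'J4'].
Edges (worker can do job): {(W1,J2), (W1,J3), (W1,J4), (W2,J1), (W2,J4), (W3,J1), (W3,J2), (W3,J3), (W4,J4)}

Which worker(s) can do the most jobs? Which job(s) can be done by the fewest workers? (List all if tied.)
Most versatile: W1, W3 (3 jobs); Least covered: J1, J2, J3 (2 workers)

Worker degrees (jobs they can do): W1:3, W2:2, W3:3, W4:1
Job degrees (workers who can do it): J1:2, J2:2, J3:2, J4:3

Maximum worker degree is 3, achieved by: W1, W3
Minimum job degree is 2, achieved by: J1, J2, J3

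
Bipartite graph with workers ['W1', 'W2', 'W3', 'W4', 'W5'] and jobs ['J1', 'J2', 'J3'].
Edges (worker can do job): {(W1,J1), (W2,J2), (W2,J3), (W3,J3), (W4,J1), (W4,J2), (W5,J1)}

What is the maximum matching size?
Maximum matching size = 3

Maximum matching: {(W3,J3), (W4,J2), (W5,J1)}
Size: 3

This assigns 3 workers to 3 distinct jobs.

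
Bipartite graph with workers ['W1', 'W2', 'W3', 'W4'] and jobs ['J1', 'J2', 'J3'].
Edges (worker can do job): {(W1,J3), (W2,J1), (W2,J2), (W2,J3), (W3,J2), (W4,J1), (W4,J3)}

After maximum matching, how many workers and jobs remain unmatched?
Unmatched: 1 workers, 0 jobs

Maximum matching size: 3
Workers: 4 total, 3 matched, 1 unmatched
Jobs: 3 total, 3 matched, 0 unmatched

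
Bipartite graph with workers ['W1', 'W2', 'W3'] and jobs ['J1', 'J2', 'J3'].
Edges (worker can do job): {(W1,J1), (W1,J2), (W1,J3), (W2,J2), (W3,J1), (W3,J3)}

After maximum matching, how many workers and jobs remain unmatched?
Unmatched: 0 workers, 0 jobs

Maximum matching size: 3
Workers: 3 total, 3 matched, 0 unmatched
Jobs: 3 total, 3 matched, 0 unmatched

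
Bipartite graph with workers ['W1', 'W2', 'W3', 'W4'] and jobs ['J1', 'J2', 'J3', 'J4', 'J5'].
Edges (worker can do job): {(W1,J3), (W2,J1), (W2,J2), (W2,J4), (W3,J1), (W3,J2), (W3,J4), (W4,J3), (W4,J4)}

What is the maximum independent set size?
Maximum independent set = 5

By König's theorem:
- Min vertex cover = Max matching = 4
- Max independent set = Total vertices - Min vertex cover
- Max independent set = 9 - 4 = 5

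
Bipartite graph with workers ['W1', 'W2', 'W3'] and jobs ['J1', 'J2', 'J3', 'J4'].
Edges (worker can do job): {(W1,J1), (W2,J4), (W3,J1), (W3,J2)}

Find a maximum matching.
Matching: {(W1,J1), (W2,J4), (W3,J2)}

Maximum matching (size 3):
  W1 → J1
  W2 → J4
  W3 → J2

Each worker is assigned to at most one job, and each job to at most one worker.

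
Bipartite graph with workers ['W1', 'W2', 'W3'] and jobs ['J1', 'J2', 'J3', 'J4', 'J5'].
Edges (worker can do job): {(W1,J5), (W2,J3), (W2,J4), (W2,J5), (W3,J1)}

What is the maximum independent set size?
Maximum independent set = 5

By König's theorem:
- Min vertex cover = Max matching = 3
- Max independent set = Total vertices - Min vertex cover
- Max independent set = 8 - 3 = 5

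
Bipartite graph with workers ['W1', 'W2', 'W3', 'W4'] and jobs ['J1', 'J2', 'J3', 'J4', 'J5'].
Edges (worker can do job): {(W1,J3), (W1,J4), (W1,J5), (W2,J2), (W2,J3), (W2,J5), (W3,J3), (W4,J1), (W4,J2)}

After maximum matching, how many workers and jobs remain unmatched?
Unmatched: 0 workers, 1 jobs

Maximum matching size: 4
Workers: 4 total, 4 matched, 0 unmatched
Jobs: 5 total, 4 matched, 1 unmatched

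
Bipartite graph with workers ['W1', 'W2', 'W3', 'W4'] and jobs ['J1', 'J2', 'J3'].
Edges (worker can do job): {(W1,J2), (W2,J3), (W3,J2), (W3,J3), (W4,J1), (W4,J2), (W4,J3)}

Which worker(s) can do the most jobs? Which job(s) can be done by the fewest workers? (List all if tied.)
Most versatile: W4 (3 jobs); Least covered: J1 (1 workers)

Worker degrees (jobs they can do): W1:1, W2:1, W3:2, W4:3
Job degrees (workers who can do it): J1:1, J2:3, J3:3

Maximum worker degree is 3, achieved by: W4
Minimum job degree is 1, achieved by: J1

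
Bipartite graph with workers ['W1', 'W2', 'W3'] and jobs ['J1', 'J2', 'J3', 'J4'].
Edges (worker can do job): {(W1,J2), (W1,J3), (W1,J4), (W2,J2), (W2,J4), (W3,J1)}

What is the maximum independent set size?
Maximum independent set = 4

By König's theorem:
- Min vertex cover = Max matching = 3
- Max independent set = Total vertices - Min vertex cover
- Max independent set = 7 - 3 = 4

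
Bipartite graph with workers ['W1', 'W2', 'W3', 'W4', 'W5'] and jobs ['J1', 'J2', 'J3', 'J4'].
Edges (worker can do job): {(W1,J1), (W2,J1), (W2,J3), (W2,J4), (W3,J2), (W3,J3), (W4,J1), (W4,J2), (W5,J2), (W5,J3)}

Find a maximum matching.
Matching: {(W2,J4), (W3,J3), (W4,J1), (W5,J2)}

Maximum matching (size 4):
  W2 → J4
  W3 → J3
  W4 → J1
  W5 → J2

Each worker is assigned to at most one job, and each job to at most one worker.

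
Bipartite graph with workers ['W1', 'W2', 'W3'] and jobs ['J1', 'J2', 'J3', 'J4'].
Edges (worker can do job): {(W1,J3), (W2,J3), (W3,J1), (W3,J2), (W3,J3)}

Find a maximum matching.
Matching: {(W1,J3), (W3,J1)}

Maximum matching (size 2):
  W1 → J3
  W3 → J1

Each worker is assigned to at most one job, and each job to at most one worker.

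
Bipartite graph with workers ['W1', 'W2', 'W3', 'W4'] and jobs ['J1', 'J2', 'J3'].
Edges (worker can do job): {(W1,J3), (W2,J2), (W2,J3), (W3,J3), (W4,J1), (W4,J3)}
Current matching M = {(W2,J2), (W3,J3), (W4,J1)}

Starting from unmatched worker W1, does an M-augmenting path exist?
No augmenting path from W1

Alternating search from W1 reaches jobs: {J3}.
Every reachable job is already matched in M, and following those matched edges back to workers exposes no further unvisited jobs.
No M-augmenting path from W1 exists.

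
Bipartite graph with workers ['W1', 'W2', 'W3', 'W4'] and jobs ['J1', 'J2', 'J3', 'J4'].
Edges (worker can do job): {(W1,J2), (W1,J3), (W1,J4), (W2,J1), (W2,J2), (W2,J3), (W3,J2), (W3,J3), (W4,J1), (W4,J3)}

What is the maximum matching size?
Maximum matching size = 4

Maximum matching: {(W1,J4), (W2,J3), (W3,J2), (W4,J1)}
Size: 4

This assigns 4 workers to 4 distinct jobs.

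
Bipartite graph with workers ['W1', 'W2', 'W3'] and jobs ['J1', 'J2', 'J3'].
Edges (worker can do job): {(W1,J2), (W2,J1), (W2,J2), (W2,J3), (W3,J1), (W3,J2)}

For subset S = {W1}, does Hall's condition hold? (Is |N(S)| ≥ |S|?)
Yes: |N(S)| = 1, |S| = 1

Subset S = {W1}
Neighbors N(S) = {J2}

|N(S)| = 1, |S| = 1
Hall's condition: |N(S)| ≥ |S| is satisfied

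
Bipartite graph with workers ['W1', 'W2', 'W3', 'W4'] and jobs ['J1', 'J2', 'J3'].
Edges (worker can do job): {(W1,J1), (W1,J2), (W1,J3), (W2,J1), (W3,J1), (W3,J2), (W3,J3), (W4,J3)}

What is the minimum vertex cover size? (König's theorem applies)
Minimum vertex cover size = 3

By König's theorem: in bipartite graphs,
min vertex cover = max matching = 3

Maximum matching has size 3, so minimum vertex cover also has size 3.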